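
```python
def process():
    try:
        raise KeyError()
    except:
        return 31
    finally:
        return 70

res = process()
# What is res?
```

Step-by-step execution trace:
1. `process()` enters try: `raise KeyError()` raises KeyError.
2. bare `except` matches → `return 31` sets pending return value 31.
3. Before returning, `finally: return 70` runs and overrides the pending return.
4. process() returns 70 → res = 70.
Result: 70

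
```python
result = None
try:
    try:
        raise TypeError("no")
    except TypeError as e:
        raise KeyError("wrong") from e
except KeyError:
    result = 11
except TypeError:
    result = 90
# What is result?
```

Step-by-step execution trace:
1. Inner try raises TypeError; inner `except TypeError as e` catches it.
2. `raise KeyError(...) from e` raises KeyError (TypeError is attached as __cause__, but only KeyError is active).
3. Outer `except KeyError` matches → result = 11.
4. `except TypeError` is not reached.
Result: 11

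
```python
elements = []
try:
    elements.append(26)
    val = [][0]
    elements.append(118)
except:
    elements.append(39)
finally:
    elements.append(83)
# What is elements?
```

Step-by-step execution trace:
1. try: `elements.append(26)` → elements = [26].
2. `val = [][0]` raises IndexError; `elements.append(118)` is not reached.
3. bare `except` matches → `elements.append(39)` → elements = [26, 39].
4. finally always runs: `elements.append(83)` → elements = [26, 39, 83].
Result: [26, 39, 83]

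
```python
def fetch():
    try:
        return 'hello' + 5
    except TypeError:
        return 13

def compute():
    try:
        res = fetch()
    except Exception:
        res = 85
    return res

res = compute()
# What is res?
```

Step-by-step execution trace:
1. `compute()` calls `fetch()`.
2. In fetch: `'hello' + 5` raises TypeError; `except TypeError` catches it → returns 13.
3. In compute: `res = fetch()` → res = 13. No exception reaches compute.
4. `except Exception` is skipped; compute returns 13.
5. res = 13.
Result: 13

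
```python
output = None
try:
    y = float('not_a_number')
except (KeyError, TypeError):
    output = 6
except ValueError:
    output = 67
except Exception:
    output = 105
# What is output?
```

Step-by-step execution trace:
1. `y = float('not_a_number')` raises ValueError.
2. `except (KeyError, TypeError)` does not match ValueError; skipped.
3. `except ValueError` matches (exact type match) → output = 67.
4. `except Exception` is not reached.
Result: 67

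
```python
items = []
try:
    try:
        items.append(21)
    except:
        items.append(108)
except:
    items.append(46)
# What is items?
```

Step-by-step execution trace:
1. Inner try: `items.append(21)` → items = [21]. No exception raised.
2. Inner `except` is skipped.
3. Inner try completes normally; outer `except` is skipped.
Result: [21]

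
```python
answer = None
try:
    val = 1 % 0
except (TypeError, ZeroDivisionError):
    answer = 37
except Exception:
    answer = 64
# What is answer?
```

Step-by-step execution trace:
1. `val = 1 % 0` raises ZeroDivisionError.
2. `except (TypeError, ZeroDivisionError)` matches (ZeroDivisionError is in the tuple) → answer = 37.
3. `except Exception` is not reached.
Result: 37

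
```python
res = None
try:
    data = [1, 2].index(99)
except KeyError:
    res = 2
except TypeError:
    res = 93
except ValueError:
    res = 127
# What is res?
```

Step-by-step execution trace:
1. `data = [1, 2].index(99)` raises ValueError.
2. `except KeyError` does not match ValueError; skipped.
3. `except TypeError` does not match ValueError; skipped.
4. `except ValueError` matches → res = 127.
Result: 127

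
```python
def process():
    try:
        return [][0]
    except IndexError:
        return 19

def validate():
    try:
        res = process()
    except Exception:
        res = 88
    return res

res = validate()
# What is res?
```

Step-by-step execution trace:
1. `validate()` calls `process()`.
2. In process: `[][0]` raises IndexError; `except IndexError` catches it → returns 19.
3. In validate: `res = process()` → res = 19. No exception reaches validate.
4. `except Exception` is skipped; validate returns 19.
5. res = 19.
Result: 19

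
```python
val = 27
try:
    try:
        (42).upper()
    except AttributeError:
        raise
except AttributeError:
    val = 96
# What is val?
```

Step-by-step execution trace:
1. Inner try: `(42).upper()` raises AttributeError.
2. Inner `except AttributeError` matches; bare `raise` re-raises the same AttributeError.
3. Outer `except AttributeError` matches → val = 96.
Result: 96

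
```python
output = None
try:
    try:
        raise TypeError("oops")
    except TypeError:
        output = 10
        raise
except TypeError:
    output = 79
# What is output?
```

Step-by-step execution trace:
1. Inner try: `raise TypeError("oops")` raises TypeError.
2. Inner `except TypeError` matches → output = 10.
3. bare `raise` re-raises the same TypeError.
4. Outer `except TypeError` matches → output = 79.
Result: 79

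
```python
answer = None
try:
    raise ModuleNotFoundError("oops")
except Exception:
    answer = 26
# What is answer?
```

Step-by-step execution trace:
1. `raise ModuleNotFoundError(...)` raises ModuleNotFoundError.
2. `except Exception` matches (ModuleNotFoundError is a subclass of Exception) → answer = 26.
Result: 26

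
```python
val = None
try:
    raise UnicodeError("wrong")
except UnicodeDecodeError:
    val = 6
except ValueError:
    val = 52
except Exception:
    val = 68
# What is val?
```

Step-by-step execution trace:
1. `raise UnicodeError(...)` raises UnicodeError.
2. `except UnicodeDecodeError` does not match (UnicodeError is not a subclass of UnicodeDecodeError); skipped.
3. `except ValueError` matches (UnicodeError is a subclass of ValueError) → val = 52.
4. `except Exception` is not reached.
Result: 52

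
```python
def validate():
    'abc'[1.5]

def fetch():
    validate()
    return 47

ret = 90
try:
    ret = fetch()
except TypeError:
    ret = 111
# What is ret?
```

Step-by-step execution trace:
1. ret starts at 90.
2. try: `fetch()` calls `validate()`.
3. `validate()` evaluates `'abc'[1.5]`, which raises TypeError; it propagates through fetch (uncaught).
4. `return 47` in fetch is not reached; the assignment to ret does not complete.
5. `except TypeError` matches → ret = 111.
Result: 111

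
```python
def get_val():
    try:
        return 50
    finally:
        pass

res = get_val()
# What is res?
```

Step-by-step execution trace:
1. `get_val()` enters try: `return 50` sets pending return value 50.
2. Before returning, `finally: pass` runs (no effect).
3. get_val() returns 50 → res = 50.
Result: 50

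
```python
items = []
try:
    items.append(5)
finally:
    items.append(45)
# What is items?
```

Step-by-step execution trace:
1. try: `items.append(5)` → items = [5].
2. The try body completes without raising.
3. finally always runs: `items.append(45)` → items = [5, 45].
Result: [5, 45]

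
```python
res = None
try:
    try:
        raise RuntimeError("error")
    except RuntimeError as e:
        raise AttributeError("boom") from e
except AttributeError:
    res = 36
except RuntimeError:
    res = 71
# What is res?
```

Step-by-step execution trace:
1. Inner try raises RuntimeError; inner `except RuntimeError as e` catches it.
2. `raise AttributeError(...) from e` raises AttributeError (RuntimeError is attached as __cause__, but only AttributeError is active).
3. Outer `except AttributeError` matches → res = 36.
4. `except RuntimeError` is not reached.
Result: 36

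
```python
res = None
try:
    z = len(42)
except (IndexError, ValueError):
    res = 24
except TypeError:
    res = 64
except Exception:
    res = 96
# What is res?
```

Step-by-step execution trace:
1. `z = len(42)` raises TypeError.
2. `except (IndexError, ValueError)` does not match TypeError; skipped.
3. `except TypeError` matches (exact type match) → res = 64.
4. `except Exception` is not reached.
Result: 64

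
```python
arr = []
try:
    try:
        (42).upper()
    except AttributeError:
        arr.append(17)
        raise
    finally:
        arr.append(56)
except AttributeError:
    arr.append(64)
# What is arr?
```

Step-by-step execution trace:
1. Inner try: `(42).upper()` raises AttributeError.
2. Inner `except AttributeError` matches → `arr.append(17)` → arr = [17].
3. bare `raise` re-raises AttributeError.
4. Inner `finally` runs during unwinding: `arr.append(56)` → arr = [17, 56].
5. Outer `except AttributeError` matches → `arr.append(64)` → arr = [17, 56, 64].
Result: [17, 56, 64]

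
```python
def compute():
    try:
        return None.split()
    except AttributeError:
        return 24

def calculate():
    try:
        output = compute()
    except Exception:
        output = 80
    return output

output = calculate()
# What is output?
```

Step-by-step execution trace:
1. `calculate()` calls `compute()`.
2. In compute: `None.split()` raises AttributeError; `except AttributeError` catches it → returns 24.
3. In calculate: `output = compute()` → output = 24. No exception reaches calculate.
4. `except Exception` is skipped; calculate returns 24.
5. output = 24.
Result: 24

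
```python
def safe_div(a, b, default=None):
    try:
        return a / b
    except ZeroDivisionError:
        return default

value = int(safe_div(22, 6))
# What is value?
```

Step-by-step execution trace:
1. `safe_div(22, 6)` enters try: `return 22 / 6` → returns 3.6666666666666665. No exception raised.
2. `except ZeroDivisionError` is skipped.
3. `int(3.6666666666666665)` → 3 → value = 3.
Result: 3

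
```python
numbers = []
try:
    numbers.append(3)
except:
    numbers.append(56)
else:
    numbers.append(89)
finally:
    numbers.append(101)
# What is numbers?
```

Step-by-step execution trace:
1. try: `numbers.append(3)` → numbers = [3]. No exception raised.
2. `except` is skipped.
3. `else` runs: `numbers.append(89)` → numbers = [3, 89].
4. `finally` always runs: `numbers.append(101)` → numbers = [3, 89, 101].
Result: [3, 89, 101]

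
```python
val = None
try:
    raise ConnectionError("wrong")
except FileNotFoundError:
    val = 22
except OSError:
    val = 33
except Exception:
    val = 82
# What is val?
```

Step-by-step execution trace:
1. `raise ConnectionError(...)` raises ConnectionError.
2. `except FileNotFoundError` does not match (ConnectionError is not a subclass of FileNotFoundError); skipped.
3. `except OSError` matches (ConnectionError is a subclass of OSError) → val = 33.
4. `except Exception` is not reached.
Result: 33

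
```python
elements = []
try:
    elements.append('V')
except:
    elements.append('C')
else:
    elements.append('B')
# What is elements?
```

Step-by-step execution trace:
1. try: `elements.append('V')` → elements = ['V']. No exception raised.
2. `except` is skipped.
3. `else` runs (try completed without exception): `elements.append('B')` → elements = ['V', 'B'].
Result: ['V', 'B']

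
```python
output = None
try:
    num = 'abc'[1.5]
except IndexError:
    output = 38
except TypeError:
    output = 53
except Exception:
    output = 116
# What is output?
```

Step-by-step execution trace:
1. `num = 'abc'[1.5]` raises TypeError.
2. `except IndexError` does not match TypeError; skipped.
3. `except TypeError` matches → output = 53.
4. Remaining except clauses are skipped.
Result: 53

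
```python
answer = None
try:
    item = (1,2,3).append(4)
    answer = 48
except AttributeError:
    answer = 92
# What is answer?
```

Step-by-step execution trace:
1. `item = (1,2,3).append(4)` raises AttributeError.
2. `answer = 48` is not reached.
3. `except AttributeError` matches → answer = 92.
Result: 92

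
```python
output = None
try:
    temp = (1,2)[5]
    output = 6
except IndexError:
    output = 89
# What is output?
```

Step-by-step execution trace:
1. `temp = (1,2)[5]` raises IndexError.
2. `output = 6` is not reached.
3. `except IndexError` matches → output = 89.
Result: 89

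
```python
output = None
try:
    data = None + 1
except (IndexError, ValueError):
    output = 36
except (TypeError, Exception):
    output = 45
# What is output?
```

Step-by-step execution trace:
1. `data = None + 1` raises TypeError.
2. `except (IndexError, ValueError)` does not match TypeError; skipped.
3. `except (TypeError, Exception)` matches (TypeError is in the tuple) → output = 45.
Result: 45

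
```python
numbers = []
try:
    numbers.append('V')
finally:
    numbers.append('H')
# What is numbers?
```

Step-by-step execution trace:
1. try: `numbers.append('V')` → numbers = ['V'].
2. The try body completes without raising.
3. finally always runs: `numbers.append('H')` → numbers = ['V', 'H'].
Result: ['V', 'H']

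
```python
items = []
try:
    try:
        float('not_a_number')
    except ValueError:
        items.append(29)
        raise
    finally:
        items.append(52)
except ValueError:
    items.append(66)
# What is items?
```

Step-by-step execution trace:
1. Inner try: `float('not_a_number')` raises ValueError.
2. Inner `except ValueError` matches → `items.append(29)` → items = [29].
3. bare `raise` re-raises ValueError.
4. Inner `finally` runs during unwinding: `items.append(52)` → items = [29, 52].
5. Outer `except ValueError` matches → `items.append(66)` → items = [29, 52, 66].
Result: [29, 52, 66]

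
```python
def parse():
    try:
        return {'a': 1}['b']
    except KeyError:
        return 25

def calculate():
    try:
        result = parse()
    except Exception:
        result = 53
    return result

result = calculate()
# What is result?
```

Step-by-step execution trace:
1. `calculate()` calls `parse()`.
2. In parse: `{'a': 1}['b']` raises KeyError; `except KeyError` catches it → returns 25.
3. In calculate: `result = parse()` → result = 25. No exception reaches calculate.
4. `except Exception` is skipped; calculate returns 25.
5. result = 25.
Result: 25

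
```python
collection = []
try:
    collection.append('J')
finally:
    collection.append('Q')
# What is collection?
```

Step-by-step execution trace:
1. try: `collection.append('J')` → collection = ['J'].
2. The try body completes without raising.
3. finally always runs: `collection.append('Q')` → collection = ['J', 'Q'].
Result: ['J', 'Q']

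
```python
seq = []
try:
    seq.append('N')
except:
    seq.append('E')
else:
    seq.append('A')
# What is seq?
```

Step-by-step execution trace:
1. try: `seq.append('N')` → seq = ['N']. No exception raised.
2. `except` is skipped.
3. `else` runs (try completed without exception): `seq.append('A')` → seq = ['N', 'A'].
Result: ['N', 'A']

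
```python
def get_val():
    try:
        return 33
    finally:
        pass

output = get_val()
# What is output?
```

Step-by-step execution trace:
1. `get_val()` enters try: `return 33` sets pending return value 33.
2. Before returning, `finally: pass` runs (no effect).
3. get_val() returns 33 → output = 33.
Result: 33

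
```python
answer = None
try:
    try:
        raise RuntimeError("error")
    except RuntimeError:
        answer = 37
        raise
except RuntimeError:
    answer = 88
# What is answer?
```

Step-by-step execution trace:
1. Inner try: `raise RuntimeError("error")` raises RuntimeError.
2. Inner `except RuntimeError` matches → answer = 37.
3. bare `raise` re-raises the same RuntimeError.
4. Outer `except RuntimeError` matches → answer = 88.
Result: 88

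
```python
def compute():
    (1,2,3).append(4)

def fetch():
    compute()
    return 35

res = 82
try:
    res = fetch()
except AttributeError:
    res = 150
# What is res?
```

Step-by-step execution trace:
1. res starts at 82.
2. try: `fetch()` calls `compute()`.
3. `compute()` evaluates `(1,2,3).append(4)`, which raises AttributeError; it propagates through fetch (uncaught).
4. `return 35` in fetch is not reached; the assignment to res does not complete.
5. `except AttributeError` matches → res = 150.
Result: 150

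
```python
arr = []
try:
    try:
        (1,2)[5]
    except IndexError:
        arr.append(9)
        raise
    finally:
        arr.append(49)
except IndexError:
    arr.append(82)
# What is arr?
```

Step-by-step execution trace:
1. Inner try: `(1,2)[5]` raises IndexError.
2. Inner `except IndexError` matches → `arr.append(9)` → arr = [9].
3. bare `raise` re-raises IndexError.
4. Inner `finally` runs during unwinding: `arr.append(49)` → arr = [9, 49].
5. Outer `except IndexError` matches → `arr.append(82)` → arr = [9, 49, 82].
Result: [9, 49, 82]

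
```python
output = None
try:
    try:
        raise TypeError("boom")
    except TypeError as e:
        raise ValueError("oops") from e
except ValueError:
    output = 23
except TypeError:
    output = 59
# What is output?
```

Step-by-step execution trace:
1. Inner try raises TypeError; inner `except TypeError as e` catches it.
2. `raise ValueError(...) from e` raises ValueError (TypeError is attached as __cause__, but only ValueError is active).
3. Outer `except ValueError` matches → output = 23.
4. `except TypeError` is not reached.
Result: 23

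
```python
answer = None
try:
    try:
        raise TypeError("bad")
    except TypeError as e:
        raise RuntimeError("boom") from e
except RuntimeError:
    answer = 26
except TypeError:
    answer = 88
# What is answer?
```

Step-by-step execution trace:
1. Inner try raises TypeError; inner `except TypeError as e` catches it.
2. `raise RuntimeError(...) from e` raises RuntimeError (TypeError is attached as __cause__, but only RuntimeError is active).
3. Outer `except RuntimeError` matches → answer = 26.
4. `except TypeError` is not reached.
Result: 26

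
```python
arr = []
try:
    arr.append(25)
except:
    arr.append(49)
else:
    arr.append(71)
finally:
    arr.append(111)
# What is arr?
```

Step-by-step execution trace:
1. try: `arr.append(25)` → arr = [25]. No exception raised.
2. `except` is skipped.
3. `else` runs: `arr.append(71)` → arr = [25, 71].
4. `finally` always runs: `arr.append(111)` → arr = [25, 71, 111].
Result: [25, 71, 111]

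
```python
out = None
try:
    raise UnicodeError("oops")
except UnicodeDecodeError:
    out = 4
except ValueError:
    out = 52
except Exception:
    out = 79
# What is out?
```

Step-by-step execution trace:
1. `raise UnicodeError(...)` raises UnicodeError.
2. `except UnicodeDecodeError` does not match (UnicodeError is not a subclass of UnicodeDecodeError); skipped.
3. `except ValueError` matches (UnicodeError is a subclass of ValueError) → out = 52.
4. `except Exception` is not reached.
Result: 52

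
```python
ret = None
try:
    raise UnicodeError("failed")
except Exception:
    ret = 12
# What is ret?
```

Step-by-step execution trace:
1. `raise UnicodeError(...)` raises UnicodeError.
2. `except Exception` matches (UnicodeError is a subclass of Exception) → ret = 12.
Result: 12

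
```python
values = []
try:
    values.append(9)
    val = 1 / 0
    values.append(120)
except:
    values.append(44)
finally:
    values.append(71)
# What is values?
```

Step-by-step execution trace:
1. try: `values.append(9)` → values = [9].
2. `val = 1 / 0` raises ZeroDivisionError; `values.append(120)` is not reached.
3. bare `except` matches → `values.append(44)` → values = [9, 44].
4. finally always runs: `values.append(71)` → values = [9, 44, 71].
Result: [9, 44, 71]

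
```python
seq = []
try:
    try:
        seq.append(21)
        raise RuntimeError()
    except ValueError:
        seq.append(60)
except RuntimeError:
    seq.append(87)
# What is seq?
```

Step-by-step execution trace:
1. Inner try: `seq.append(21)` → seq = [21].
2. `raise RuntimeError()` raises RuntimeError.
3. Inner `except ValueError` does not match RuntimeError; exception propagates to outer try.
4. Outer `except RuntimeError` matches → `seq.append(87)` → seq = [21, 87].
Result: [21, 87]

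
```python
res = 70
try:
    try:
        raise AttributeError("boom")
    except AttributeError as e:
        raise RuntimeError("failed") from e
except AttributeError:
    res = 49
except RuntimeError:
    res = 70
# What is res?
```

Step-by-step execution trace:
1. Inner try raises AttributeError; inner `except AttributeError as e` catches it.
2. `raise RuntimeError(...) from e` raises RuntimeError (AttributeError is attached as __cause__, but only RuntimeError is active).
3. Outer `except AttributeError` does not match RuntimeError; skipped.
4. Outer `except RuntimeError` matches → res = 70.
Result: 70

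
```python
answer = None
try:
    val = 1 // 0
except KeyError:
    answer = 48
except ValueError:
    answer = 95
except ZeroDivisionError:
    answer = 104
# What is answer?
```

Step-by-step execution trace:
1. `val = 1 // 0` raises ZeroDivisionError.
2. `except KeyError` does not match ZeroDivisionError; skipped.
3. `except ValueError` does not match ZeroDivisionError; skipped.
4. `except ZeroDivisionError` matches → answer = 104.
Result: 104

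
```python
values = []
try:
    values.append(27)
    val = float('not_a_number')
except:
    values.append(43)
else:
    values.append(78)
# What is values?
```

Step-by-step execution trace:
1. try: `values.append(27)` → values = [27].
2. `val = float('not_a_number')` raises ValueError.
3. bare `except` matches → `values.append(43)` → values = [27, 43].
4. `else` is skipped (an exception was raised).
Result: [27, 43]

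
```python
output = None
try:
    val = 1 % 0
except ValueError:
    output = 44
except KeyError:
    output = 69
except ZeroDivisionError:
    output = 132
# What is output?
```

Step-by-step execution trace:
1. `val = 1 % 0` raises ZeroDivisionError.
2. `except ValueError` does not match ZeroDivisionError; skipped.
3. `except KeyError` does not match ZeroDivisionError; skipped.
4. `except ZeroDivisionError` matches → output = 132.
Result: 132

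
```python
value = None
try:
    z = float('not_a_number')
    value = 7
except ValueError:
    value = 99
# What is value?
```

Step-by-step execution trace:
1. `z = float('not_a_number')` raises ValueError.
2. `value = 7` is not reached.
3. `except ValueError` matches → value = 99.
Result: 99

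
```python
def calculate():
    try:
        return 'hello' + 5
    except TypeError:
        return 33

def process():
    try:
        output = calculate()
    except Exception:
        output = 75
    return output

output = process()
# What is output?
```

Step-by-step execution trace:
1. `process()` calls `calculate()`.
2. In calculate: `'hello' + 5` raises TypeError; `except TypeError` catches it → returns 33.
3. In process: `output = calculate()` → output = 33. No exception reaches process.
4. `except Exception` is skipped; process returns 33.
5. output = 33.
Result: 33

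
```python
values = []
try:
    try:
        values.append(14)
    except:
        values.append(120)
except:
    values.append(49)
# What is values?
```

Step-by-step execution trace:
1. Inner try: `values.append(14)` → values = [14]. No exception raised.
2. Inner `except` is skipped.
3. Inner try completes normally; outer `except` is skipped.
Result: [14]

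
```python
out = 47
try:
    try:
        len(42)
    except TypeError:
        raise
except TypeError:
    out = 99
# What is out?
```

Step-by-step execution trace:
1. Inner try: `len(42)` raises TypeError.
2. Inner `except TypeError` matches; bare `raise` re-raises the same TypeError.
3. Outer `except TypeError` matches → out = 99.
Result: 99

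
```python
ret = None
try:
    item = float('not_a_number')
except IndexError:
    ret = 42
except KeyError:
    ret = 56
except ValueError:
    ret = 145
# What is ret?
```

Step-by-step execution trace:
1. `item = float('not_a_number')` raises ValueError.
2. `except IndexError` does not match ValueError; skipped.
3. `except KeyError` does not match ValueError; skipped.
4. `except ValueError` matches → ret = 145.
Result: 145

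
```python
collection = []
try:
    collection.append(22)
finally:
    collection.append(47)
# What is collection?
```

Step-by-step execution trace:
1. try: `collection.append(22)` → collection = [22].
2. The try body completes without raising.
3. finally always runs: `collection.append(47)` → collection = [22, 47].
Result: [22, 47]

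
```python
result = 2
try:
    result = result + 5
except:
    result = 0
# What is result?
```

Step-by-step execution trace:
1. result starts at 2.
2. try: `result = result + 5` → result = 7. No exception raised.
3. `except` is skipped.
Result: 7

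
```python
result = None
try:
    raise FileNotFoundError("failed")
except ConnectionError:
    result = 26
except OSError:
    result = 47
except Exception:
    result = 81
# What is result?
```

Step-by-step execution trace:
1. `raise FileNotFoundError(...)` raises FileNotFoundError.
2. `except ConnectionError` does not match (FileNotFoundError is not a subclass of ConnectionError); skipped.
3. `except OSError` matches (FileNotFoundError is a subclass of OSError) → result = 47.
4. `except Exception` is not reached.
Result: 47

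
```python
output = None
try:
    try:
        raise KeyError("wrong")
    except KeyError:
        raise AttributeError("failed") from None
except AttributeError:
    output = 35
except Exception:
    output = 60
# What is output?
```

Step-by-step execution trace:
1. Inner try raises KeyError; inner `except KeyError` catches it.
2. `raise AttributeError(...) from None` raises AttributeError (from None suppresses __context__, but the active exception is still AttributeError).
3. Outer `except AttributeError` matches → output = 35.
4. `except Exception` is not reached.
Result: 35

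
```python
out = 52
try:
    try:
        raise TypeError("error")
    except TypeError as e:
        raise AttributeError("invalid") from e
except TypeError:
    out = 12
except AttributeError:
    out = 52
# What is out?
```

Step-by-step execution trace:
1. Inner try raises TypeError; inner `except TypeError as e` catches it.
2. `raise AttributeError(...) from e` raises AttributeError (TypeError is attached as __cause__, but only AttributeError is active).
3. Outer `except TypeError` does not match AttributeError; skipped.
4. Outer `except AttributeError` matches → out = 52.
Result: 52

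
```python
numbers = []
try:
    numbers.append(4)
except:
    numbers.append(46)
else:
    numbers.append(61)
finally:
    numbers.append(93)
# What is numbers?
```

Step-by-step execution trace:
1. try: `numbers.append(4)` → numbers = [4]. No exception raised.
2. `except` is skipped.
3. `else` runs: `numbers.append(61)` → numbers = [4, 61].
4. `finally` always runs: `numbers.append(93)` → numbers = [4, 61, 93].
Result: [4, 61, 93]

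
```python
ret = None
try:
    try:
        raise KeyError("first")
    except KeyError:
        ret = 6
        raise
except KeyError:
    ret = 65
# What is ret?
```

Step-by-step execution trace:
1. Inner try: `raise KeyError("first")` raises KeyError.
2. Inner `except KeyError` matches → ret = 6.
3. bare `raise` re-raises the same KeyError.
4. Outer `except KeyError` matches → ret = 65.
Result: 65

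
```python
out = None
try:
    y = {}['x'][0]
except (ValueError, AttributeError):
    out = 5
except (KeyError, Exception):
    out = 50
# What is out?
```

Step-by-step execution trace:
1. `y = {}['x'][0]` raises KeyError.
2. `except (ValueError, AttributeError)` does not match KeyError; skipped.
3. `except (KeyError, Exception)` matches (KeyError is in the tuple) → out = 50.
Result: 50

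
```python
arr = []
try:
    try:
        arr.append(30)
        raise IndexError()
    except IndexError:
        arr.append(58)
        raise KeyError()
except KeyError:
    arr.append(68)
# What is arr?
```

Step-by-step execution trace:
1. Inner try: `arr.append(30)` → arr = [30].
2. `raise IndexError()` raises IndexError.
3. Inner `except IndexError` matches → `arr.append(58)` → arr = [30, 58].
4. `raise KeyError()` raises KeyError; propagates to outer try.
5. Outer `except KeyError` matches → `arr.append(68)` → arr = [30, 58, 68].
Result: [30, 58, 68]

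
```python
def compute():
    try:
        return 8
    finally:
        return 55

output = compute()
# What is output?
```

Step-by-step execution trace:
1. `compute()` enters try: `return 8` sets pending return value 8.
2. Before returning, `finally: return 55` runs and overrides the pending return.
3. compute() returns 55 → output = 55.
Result: 55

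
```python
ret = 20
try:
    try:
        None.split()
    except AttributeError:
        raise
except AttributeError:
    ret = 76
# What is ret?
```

Step-by-step execution trace:
1. Inner try: `None.split()` raises AttributeError.
2. Inner `except AttributeError` matches; bare `raise` re-raises the same AttributeError.
3. Outer `except AttributeError` matches → ret = 76.
Result: 76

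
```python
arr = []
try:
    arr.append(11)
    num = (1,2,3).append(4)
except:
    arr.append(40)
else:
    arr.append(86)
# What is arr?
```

Step-by-step execution trace:
1. try: `arr.append(11)` → arr = [11].
2. `num = (1,2,3).append(4)` raises AttributeError.
3. bare `except` matches → `arr.append(40)` → arr = [11, 40].
4. `else` is skipped (an exception was raised).
Result: [11, 40]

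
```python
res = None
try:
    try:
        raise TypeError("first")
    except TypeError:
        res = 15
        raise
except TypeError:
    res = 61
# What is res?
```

Step-by-step execution trace:
1. Inner try: `raise TypeError("first")` raises TypeError.
2. Inner `except TypeError` matches → res = 15.
3. bare `raise` re-raises the same TypeError.
4. Outer `except TypeError` matches → res = 61.
Result: 61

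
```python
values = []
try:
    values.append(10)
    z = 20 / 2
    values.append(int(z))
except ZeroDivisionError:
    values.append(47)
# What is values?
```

Step-by-step execution trace:
1. try: `values.append(10)` → values = [10].
2. `z = 20 / 2` → z = 10.0. No exception raised.
3. `values.append(int(z))` → values = [10, 10].
4. `except ZeroDivisionError` is skipped (no exception was raised).
Result: [10, 10]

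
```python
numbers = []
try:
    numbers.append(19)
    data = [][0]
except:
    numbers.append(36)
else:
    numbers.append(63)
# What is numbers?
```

Step-by-step execution trace:
1. try: `numbers.append(19)` → numbers = [19].
2. `data = [][0]` raises IndexError.
3. bare `except` matches → `numbers.append(36)` → numbers = [19, 36].
4. `else` is skipped (an exception was raised).
Result: [19, 36]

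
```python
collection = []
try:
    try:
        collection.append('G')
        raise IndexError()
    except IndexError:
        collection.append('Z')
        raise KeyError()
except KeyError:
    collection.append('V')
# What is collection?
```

Step-by-step execution trace:
1. Inner try: `collection.append('G')` → collection = ['G'].
2. `raise IndexError()` raises IndexError.
3. Inner `except IndexError` matches → `collection.append('Z')` → collection = ['G', 'Z'].
4. `raise KeyError()` raises KeyError; propagates to outer try.
5. Outer `except KeyError` matches → `collection.append('V')` → collection = ['G', 'Z', 'V'].
Result: ['G', 'Z', 'V']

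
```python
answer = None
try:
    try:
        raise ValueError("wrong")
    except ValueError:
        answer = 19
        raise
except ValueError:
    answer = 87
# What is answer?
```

Step-by-step execution trace:
1. Inner try: `raise ValueError("wrong")` raises ValueError.
2. Inner `except ValueError` matches → answer = 19.
3. bare `raise` re-raises the same ValueError.
4. Outer `except ValueError` matches → answer = 87.
Result: 87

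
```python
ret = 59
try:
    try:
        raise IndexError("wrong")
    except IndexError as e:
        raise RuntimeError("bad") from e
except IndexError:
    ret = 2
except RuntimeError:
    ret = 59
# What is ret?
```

Step-by-step execution trace:
1. Inner try raises IndexError; inner `except IndexError as e` catches it.
2. `raise RuntimeError(...) from e` raises RuntimeError (IndexError is attached as __cause__, but only RuntimeError is active).
3. Outer `except IndexError` does not match RuntimeError; skipped.
4. Outer `except RuntimeError` matches → ret = 59.
Result: 59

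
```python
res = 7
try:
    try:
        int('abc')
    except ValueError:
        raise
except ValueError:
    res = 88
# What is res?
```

Step-by-step execution trace:
1. Inner try: `int('abc')` raises ValueError.
2. Inner `except ValueError` matches; bare `raise` re-raises the same ValueError.
3. Outer `except ValueError` matches → res = 88.
Result: 88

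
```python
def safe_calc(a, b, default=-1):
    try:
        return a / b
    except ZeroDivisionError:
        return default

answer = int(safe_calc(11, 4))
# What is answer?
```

Step-by-step execution trace:
1. `safe_calc(11, 4)` enters try: `return 11 / 4` → returns 2.75. No exception raised.
2. `except ZeroDivisionError` is skipped.
3. `int(2.75)` → 2 → answer = 2.
Result: 2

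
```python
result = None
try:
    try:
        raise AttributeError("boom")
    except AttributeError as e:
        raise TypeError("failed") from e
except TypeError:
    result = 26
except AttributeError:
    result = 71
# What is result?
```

Step-by-step execution trace:
1. Inner try raises AttributeError; inner `except AttributeError as e` catches it.
2. `raise TypeError(...) from e` raises TypeError (AttributeError is attached as __cause__, but only TypeError is active).
3. Outer `except TypeError` matches → result = 26.
4. `except AttributeError` is not reached.
Result: 26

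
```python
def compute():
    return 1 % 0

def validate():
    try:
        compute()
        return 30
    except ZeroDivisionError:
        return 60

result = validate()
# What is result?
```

Step-by-step execution trace:
1. `validate()` calls `compute()`.
2. `compute()` evaluates `1 % 0`, which raises ZeroDivisionError; it propagates to the caller.
3. `return 30` is not reached.
4. `except ZeroDivisionError` in validate matches → returns 60.
5. result = 60.
Result: 60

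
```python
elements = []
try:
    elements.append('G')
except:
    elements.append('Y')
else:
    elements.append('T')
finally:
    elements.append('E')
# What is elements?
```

Step-by-step execution trace:
1. try: `elements.append('G')` → elements = ['G']. No exception raised.
2. `except` is skipped.
3. `else` runs: `elements.append('T')` → elements = ['G', 'T'].
4. `finally` always runs: `elements.append('E')` → elements = ['G', 'T', 'E'].
Result: ['G', 'T', 'E']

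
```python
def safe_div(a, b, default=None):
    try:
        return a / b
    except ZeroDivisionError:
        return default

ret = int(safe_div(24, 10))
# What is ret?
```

Step-by-step execution trace:
1. `safe_div(24, 10)` enters try: `return 24 / 10` → returns 2.4. No exception raised.
2. `except ZeroDivisionError` is skipped.
3. `int(2.4)` → 2 → ret = 2.
Result: 2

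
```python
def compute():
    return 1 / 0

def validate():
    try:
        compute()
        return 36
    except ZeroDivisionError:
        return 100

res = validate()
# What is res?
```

Step-by-step execution trace:
1. `validate()` calls `compute()`.
2. `compute()` evaluates `1 / 0`, which raises ZeroDivisionError; it propagates to the caller.
3. `return 36` is not reached.
4. `except ZeroDivisionError` in validate matches → returns 100.
5. res = 100.
Result: 100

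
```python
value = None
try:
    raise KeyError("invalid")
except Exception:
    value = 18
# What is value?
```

Step-by-step execution trace:
1. `raise KeyError(...)` raises KeyError.
2. `except Exception` matches (KeyError is a subclass of Exception) → value = 18.
Result: 18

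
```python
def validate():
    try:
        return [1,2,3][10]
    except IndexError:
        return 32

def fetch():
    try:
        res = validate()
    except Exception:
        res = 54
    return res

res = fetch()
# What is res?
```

Step-by-step execution trace:
1. `fetch()` calls `validate()`.
2. In validate: `[1,2,3][10]` raises IndexError; `except IndexError` catches it → returns 32.
3. In fetch: `res = validate()` → res = 32. No exception reaches fetch.
4. `except Exception` is skipped; fetch returns 32.
5. res = 32.
Result: 32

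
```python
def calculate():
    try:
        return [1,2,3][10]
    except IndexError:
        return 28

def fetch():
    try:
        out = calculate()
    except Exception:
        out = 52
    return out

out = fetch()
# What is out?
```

Step-by-step execution trace:
1. `fetch()` calls `calculate()`.
2. In calculate: `[1,2,3][10]` raises IndexError; `except IndexError` catches it → returns 28.
3. In fetch: `out = calculate()` → out = 28. No exception reaches fetch.
4. `except Exception` is skipped; fetch returns 28.
5. out = 28.
Result: 28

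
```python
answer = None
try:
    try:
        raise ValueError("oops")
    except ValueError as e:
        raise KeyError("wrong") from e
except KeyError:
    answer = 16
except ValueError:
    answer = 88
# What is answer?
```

Step-by-step execution trace:
1. Inner try raises ValueError; inner `except ValueError as e` catches it.
2. `raise KeyError(...) from e` raises KeyError (ValueError is attached as __cause__, but only KeyError is active).
3. Outer `except KeyError` matches → answer = 16.
4. `except ValueError` is not reached.
Result: 16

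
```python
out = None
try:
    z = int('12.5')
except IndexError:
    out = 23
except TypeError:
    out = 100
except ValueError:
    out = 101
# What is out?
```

Step-by-step execution trace:
1. `z = int('12.5')` raises ValueError.
2. `except IndexError` does not match ValueError; skipped.
3. `except TypeError` does not match ValueError; skipped.
4. `except ValueError` matches → out = 101.
Result: 101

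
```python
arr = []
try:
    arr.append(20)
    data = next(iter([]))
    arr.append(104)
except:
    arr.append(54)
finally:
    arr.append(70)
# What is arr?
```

Step-by-step execution trace:
1. try: `arr.append(20)` → arr = [20].
2. `data = next(iter([]))` raises StopIteration; `arr.append(104)` is not reached.
3. bare `except` matches → `arr.append(54)` → arr = [20, 54].
4. finally always runs: `arr.append(70)` → arr = [20, 54, 70].
Result: [20, 54, 70]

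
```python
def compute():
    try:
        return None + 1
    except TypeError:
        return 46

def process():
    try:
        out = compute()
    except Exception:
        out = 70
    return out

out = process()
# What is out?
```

Step-by-step execution trace:
1. `process()` calls `compute()`.
2. In compute: `None + 1` raises TypeError; `except TypeError` catches it → returns 46.
3. In process: `out = compute()` → out = 46. No exception reaches process.
4. `except Exception` is skipped; process returns 46.
5. out = 46.
Result: 46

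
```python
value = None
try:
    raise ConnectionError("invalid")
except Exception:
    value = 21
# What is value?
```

Step-by-step execution trace:
1. `raise ConnectionError(...)` raises ConnectionError.
2. `except Exception` matches (ConnectionError is a subclass of Exception) → value = 21.
Result: 21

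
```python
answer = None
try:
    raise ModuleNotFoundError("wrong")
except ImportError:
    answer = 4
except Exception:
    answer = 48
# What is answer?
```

Step-by-step execution trace:
1. `raise ModuleNotFoundError(...)` raises ModuleNotFoundError.
2. `except ImportError` matches (ModuleNotFoundError is a subclass of ImportError) → answer = 4.
3. `except Exception` is not reached.
Result: 4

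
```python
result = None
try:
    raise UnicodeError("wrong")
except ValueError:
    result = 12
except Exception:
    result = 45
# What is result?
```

Step-by-step execution trace:
1. `raise UnicodeError(...)` raises UnicodeError.
2. `except ValueError` matches (UnicodeError is a subclass of ValueError) → result = 12.
3. `except Exception` is not reached.
Result: 12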